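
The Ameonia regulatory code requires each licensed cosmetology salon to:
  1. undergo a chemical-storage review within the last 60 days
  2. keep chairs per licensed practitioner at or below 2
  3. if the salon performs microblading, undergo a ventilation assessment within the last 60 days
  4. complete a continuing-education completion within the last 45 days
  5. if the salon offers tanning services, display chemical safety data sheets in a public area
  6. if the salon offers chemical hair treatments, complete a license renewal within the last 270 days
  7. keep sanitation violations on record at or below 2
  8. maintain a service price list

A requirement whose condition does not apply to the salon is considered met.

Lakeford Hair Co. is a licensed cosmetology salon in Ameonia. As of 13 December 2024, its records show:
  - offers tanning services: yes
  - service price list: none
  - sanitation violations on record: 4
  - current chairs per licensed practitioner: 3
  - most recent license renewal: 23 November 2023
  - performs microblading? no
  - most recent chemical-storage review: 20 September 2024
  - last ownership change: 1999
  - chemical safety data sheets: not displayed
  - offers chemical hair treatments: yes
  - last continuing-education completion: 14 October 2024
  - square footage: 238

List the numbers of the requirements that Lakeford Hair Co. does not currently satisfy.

1, 2, 4, 5, 6, 7, 8

1. chemical-storage review 84 days ago vs limit 60 → not met
2. chairs per licensed practitioner 3 > 2 → not met
3. condition 'performs microblading' does not hold → requirement n/a → met
4. continuing-education completion 60 days ago vs limit 45 → not met
5. condition 'offers tanning services' holds; chemical safety data sheets absent → not met
6. condition 'offers chemical hair treatments' holds; license renewal 386 days ago vs limit 270 → not met
7. sanitation violations on record 4 > 2 → not met
8. service price list absent → not met
Not met: 1, 2, 4, 5, 6, 7, 8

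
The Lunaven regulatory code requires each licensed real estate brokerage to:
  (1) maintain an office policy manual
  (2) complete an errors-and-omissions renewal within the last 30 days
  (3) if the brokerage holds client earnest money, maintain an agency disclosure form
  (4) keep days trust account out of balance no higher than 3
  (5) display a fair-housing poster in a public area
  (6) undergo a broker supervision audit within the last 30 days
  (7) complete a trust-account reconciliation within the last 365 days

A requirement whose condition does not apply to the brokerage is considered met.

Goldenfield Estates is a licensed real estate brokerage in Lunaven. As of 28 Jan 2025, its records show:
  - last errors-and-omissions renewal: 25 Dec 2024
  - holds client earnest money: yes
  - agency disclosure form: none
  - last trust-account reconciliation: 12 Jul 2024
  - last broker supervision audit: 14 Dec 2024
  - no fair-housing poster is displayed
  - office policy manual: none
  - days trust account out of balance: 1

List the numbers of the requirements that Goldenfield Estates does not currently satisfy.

1, 2, 3, 5, 6

1. office policy manual absent → not met
2. errors-and-omissions renewal 34 days ago vs limit 30 → not met
3. condition 'holds client earnest money' holds; agency disclosure form absent → not met
4. days trust account out of balance 1 ≤ 3 → met
5. fair-housing poster absent → not met
6. broker supervision audit 45 days ago vs limit 30 → not met
7. trust-account reconciliation 200 days ago vs limit 365 → met
Not met: 1, 2, 3, 5, 6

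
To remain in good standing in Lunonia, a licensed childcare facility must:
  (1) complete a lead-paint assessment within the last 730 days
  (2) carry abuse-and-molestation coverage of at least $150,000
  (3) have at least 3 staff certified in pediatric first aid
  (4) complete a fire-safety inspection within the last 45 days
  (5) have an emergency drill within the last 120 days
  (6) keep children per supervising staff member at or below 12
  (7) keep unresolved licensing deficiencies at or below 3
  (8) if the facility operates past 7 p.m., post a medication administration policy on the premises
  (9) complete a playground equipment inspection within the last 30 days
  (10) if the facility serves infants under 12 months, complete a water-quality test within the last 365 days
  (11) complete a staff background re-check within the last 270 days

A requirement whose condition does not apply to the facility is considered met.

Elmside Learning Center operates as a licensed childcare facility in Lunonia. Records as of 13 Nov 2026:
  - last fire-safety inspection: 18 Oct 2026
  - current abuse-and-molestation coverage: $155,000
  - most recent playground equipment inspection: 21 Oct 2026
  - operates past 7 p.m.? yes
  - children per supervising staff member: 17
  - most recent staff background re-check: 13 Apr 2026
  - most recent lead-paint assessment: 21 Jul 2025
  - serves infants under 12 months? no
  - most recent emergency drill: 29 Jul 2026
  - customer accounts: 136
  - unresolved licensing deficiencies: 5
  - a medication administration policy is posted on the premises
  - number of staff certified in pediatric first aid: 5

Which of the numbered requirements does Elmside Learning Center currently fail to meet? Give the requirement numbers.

1. lead-paint assessment 480 days ago vs limit 730 → met
2. abuse-and-molestation coverage $155,000 ≥ $150,000 → met
3. staff certified in pediatric first aid 5 ≥ 3 → met
4. fire-safety inspection 26 days ago vs limit 45 → met
5. emergency drill 107 days ago vs limit 120 → met
6. children per supervising staff member 17 > 12 → not met
7. unresolved licensing deficiencies 5 > 3 → not met
8. condition 'operates past 7 p.m.' holds; medication administration policy present → met
9. playground equipment inspection 23 days ago vs limit 30 → met
10. condition 'serves infants under 12 months' does not hold → requirement n/a → met
11. staff background re-check 214 days ago vs limit 270 → met
Not met: 6, 7

6, 7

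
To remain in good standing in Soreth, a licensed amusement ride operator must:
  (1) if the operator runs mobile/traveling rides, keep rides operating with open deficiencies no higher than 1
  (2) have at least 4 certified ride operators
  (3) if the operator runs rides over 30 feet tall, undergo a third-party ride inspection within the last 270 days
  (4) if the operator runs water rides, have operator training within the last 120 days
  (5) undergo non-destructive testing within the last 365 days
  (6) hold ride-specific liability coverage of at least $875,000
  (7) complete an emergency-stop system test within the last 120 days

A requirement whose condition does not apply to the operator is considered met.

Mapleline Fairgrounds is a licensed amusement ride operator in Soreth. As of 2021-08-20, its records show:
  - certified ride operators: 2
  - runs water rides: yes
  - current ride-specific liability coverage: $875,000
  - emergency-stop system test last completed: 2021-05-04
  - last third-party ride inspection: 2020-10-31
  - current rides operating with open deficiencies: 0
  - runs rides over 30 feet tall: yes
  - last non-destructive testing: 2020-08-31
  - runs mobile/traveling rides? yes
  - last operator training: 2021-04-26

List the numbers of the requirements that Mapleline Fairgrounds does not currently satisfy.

2, 3

1. condition 'runs mobile/traveling rides' holds; rides operating with open deficiencies 0 ≤ 1 → met
2. certified ride operators 2 < 4 → not met
3. condition 'runs rides over 30 feet tall' holds; third-party ride inspection 293 days ago vs limit 270 → not met
4. condition 'runs water rides' holds; operator training 116 days ago vs limit 120 → met
5. non-destructive testing 354 days ago vs limit 365 → met
6. ride-specific liability coverage $875,000 ≥ $875,000 → met
7. emergency-stop system test 108 days ago vs limit 120 → met
Not met: 2, 3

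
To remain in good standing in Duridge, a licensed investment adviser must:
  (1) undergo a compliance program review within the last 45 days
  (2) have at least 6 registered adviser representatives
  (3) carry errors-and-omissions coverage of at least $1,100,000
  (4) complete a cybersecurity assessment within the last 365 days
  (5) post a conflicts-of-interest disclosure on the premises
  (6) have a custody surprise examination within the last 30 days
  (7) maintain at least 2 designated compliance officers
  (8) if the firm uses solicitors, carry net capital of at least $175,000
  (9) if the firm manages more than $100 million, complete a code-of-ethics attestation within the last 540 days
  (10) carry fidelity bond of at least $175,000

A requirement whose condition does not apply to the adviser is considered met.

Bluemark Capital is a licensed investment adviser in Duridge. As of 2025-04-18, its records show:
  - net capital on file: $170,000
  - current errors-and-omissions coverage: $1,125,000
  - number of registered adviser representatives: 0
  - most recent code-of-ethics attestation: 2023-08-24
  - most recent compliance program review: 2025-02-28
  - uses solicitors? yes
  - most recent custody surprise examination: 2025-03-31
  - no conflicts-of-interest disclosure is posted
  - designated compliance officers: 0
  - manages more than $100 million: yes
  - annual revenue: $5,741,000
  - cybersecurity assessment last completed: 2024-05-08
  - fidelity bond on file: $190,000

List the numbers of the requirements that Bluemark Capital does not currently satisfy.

1. compliance program review 49 days ago vs limit 45 → not met
2. registered adviser representatives 0 < 6 → not met
3. errors-and-omissions coverage $1,125,000 ≥ $1,100,000 → met
4. cybersecurity assessment 345 days ago vs limit 365 → met
5. conflicts-of-interest disclosure absent → not met
6. custody surprise examination 18 days ago vs limit 30 → met
7. designated compliance officers 0 < 2 → not met
8. condition 'uses solicitors' holds; net capital $170,000 < $175,000 → not met
9. condition 'manages more than $100 million' holds; code-of-ethics attestation 603 days ago vs limit 540 → not met
10. fidelity bond $190,000 ≥ $175,000 → met
Not met: 1, 2, 5, 7, 8, 9

1, 2, 5, 7, 8, 9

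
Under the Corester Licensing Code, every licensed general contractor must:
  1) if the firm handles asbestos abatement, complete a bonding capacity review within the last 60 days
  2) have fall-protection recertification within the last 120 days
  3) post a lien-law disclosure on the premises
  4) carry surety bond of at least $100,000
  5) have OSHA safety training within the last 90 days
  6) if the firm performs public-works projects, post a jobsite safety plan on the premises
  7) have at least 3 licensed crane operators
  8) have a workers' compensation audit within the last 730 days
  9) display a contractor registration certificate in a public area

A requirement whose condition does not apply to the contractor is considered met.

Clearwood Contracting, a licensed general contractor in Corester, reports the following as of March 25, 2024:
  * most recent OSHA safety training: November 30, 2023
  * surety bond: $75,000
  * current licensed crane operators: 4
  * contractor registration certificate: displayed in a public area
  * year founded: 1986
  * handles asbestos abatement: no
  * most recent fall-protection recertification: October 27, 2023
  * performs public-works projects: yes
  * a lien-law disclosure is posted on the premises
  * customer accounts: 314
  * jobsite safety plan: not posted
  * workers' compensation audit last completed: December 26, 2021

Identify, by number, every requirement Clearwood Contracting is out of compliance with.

2, 4, 5, 6, 8

1. condition 'handles asbestos abatement' does not hold → requirement n/a → met
2. fall-protection recertification 150 days ago vs limit 120 → not met
3. lien-law disclosure present → met
4. surety bond $75,000 < $100,000 → not met
5. OSHA safety training 116 days ago vs limit 90 → not met
6. condition 'performs public-works projects' holds; jobsite safety plan absent → not met
7. licensed crane operators 4 ≥ 3 → met
8. workers' compensation audit 820 days ago vs limit 730 → not met
9. contractor registration certificate present → met
Not met: 2, 4, 5, 6, 8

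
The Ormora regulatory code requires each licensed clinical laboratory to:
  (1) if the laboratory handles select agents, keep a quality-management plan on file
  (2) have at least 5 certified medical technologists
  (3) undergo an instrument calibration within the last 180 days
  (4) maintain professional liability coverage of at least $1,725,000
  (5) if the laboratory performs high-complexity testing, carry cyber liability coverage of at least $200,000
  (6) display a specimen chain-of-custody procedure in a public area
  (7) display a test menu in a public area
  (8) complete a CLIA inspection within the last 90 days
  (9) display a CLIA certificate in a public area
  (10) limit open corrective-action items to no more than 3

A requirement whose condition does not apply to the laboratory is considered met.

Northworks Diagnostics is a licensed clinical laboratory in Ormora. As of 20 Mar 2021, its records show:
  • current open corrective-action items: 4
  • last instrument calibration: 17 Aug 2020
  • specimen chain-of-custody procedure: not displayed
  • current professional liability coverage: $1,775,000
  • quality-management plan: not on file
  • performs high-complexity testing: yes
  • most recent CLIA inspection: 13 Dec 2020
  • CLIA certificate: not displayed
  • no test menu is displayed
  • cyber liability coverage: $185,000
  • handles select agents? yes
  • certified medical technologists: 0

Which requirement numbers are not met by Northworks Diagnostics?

1. condition 'handles select agents' holds; quality-management plan absent → not met
2. certified medical technologists 0 < 5 → not met
3. instrument calibration 215 days ago vs limit 180 → not met
4. professional liability coverage $1,775,000 ≥ $1,725,000 → met
5. condition 'performs high-complexity testing' holds; cyber liability coverage $185,000 < $200,000 → not met
6. specimen chain-of-custody procedure absent → not met
7. test menu absent → not met
8. CLIA inspection 97 days ago vs limit 90 → not met
9. CLIA certificate absent → not met
10. open corrective-action items 4 > 3 → not met
Not met: 1, 2, 3, 5, 6, 7, 8, 9, 10

1, 2, 3, 5, 6, 7, 8, 9, 10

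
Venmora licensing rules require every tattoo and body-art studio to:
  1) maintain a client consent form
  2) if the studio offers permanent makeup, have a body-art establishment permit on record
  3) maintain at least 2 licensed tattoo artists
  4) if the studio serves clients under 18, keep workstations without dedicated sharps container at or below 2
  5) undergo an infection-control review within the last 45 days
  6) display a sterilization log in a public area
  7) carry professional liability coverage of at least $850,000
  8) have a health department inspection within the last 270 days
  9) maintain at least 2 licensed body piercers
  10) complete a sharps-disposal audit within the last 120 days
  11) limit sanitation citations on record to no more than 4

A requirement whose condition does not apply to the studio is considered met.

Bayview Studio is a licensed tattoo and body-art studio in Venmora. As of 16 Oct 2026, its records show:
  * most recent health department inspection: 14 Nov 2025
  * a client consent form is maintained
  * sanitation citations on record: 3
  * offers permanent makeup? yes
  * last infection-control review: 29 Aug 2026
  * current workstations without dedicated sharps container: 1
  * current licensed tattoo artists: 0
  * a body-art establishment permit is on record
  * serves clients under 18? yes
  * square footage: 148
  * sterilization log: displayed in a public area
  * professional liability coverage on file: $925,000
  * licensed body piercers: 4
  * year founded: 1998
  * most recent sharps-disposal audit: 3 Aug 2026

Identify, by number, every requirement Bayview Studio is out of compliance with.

3, 5, 8

1. client consent form present → met
2. condition 'offers permanent makeup' holds; body-art establishment permit present → met
3. licensed tattoo artists 0 < 2 → not met
4. condition 'serves clients under 18' holds; workstations without dedicated sharps container 1 ≤ 2 → met
5. infection-control review 48 days ago vs limit 45 → not met
6. sterilization log present → met
7. professional liability coverage $925,000 ≥ $850,000 → met
8. health department inspection 336 days ago vs limit 270 → not met
9. licensed body piercers 4 ≥ 2 → met
10. sharps-disposal audit 74 days ago vs limit 120 → met
11. sanitation citations on record 3 ≤ 4 → met
Not met: 3, 5, 8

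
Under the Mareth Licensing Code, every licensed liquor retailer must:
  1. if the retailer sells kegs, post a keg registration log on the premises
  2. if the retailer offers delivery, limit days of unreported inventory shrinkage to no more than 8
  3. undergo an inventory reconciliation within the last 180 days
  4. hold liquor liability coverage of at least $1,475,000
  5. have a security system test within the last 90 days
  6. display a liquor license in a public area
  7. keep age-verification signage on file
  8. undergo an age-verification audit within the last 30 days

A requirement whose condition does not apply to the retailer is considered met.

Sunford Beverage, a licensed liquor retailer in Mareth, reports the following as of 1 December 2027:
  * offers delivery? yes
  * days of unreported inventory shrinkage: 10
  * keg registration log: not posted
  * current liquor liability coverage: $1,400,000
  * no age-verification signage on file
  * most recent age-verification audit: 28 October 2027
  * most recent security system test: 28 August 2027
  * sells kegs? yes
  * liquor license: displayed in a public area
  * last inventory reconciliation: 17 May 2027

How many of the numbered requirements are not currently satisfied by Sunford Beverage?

7

1. condition 'sells kegs' holds; keg registration log absent → not met
2. condition 'offers delivery' holds; days of unreported inventory shrinkage 10 > 8 → not met
3. inventory reconciliation 198 days ago vs limit 180 → not met
4. liquor liability coverage $1,400,000 < $1,475,000 → not met
5. security system test 95 days ago vs limit 90 → not met
6. liquor license present → met
7. age-verification signage absent → not met
8. age-verification audit 34 days ago vs limit 30 → not met
Not met: 7 of 8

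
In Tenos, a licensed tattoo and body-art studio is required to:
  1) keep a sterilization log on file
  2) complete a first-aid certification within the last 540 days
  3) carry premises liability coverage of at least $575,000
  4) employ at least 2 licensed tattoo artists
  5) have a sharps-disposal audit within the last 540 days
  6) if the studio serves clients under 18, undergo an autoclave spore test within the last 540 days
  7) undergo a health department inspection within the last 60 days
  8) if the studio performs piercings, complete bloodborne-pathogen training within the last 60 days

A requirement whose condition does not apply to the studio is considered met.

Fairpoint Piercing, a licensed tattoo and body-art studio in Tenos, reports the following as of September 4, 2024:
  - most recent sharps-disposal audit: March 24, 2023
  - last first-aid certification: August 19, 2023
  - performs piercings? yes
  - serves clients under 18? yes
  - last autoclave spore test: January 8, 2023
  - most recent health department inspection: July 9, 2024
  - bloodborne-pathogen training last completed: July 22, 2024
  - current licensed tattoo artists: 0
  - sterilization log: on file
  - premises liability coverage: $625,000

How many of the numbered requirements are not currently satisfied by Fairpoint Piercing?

1. sterilization log present → met
2. first-aid certification 382 days ago vs limit 540 → met
3. premises liability coverage $625,000 ≥ $575,000 → met
4. licensed tattoo artists 0 < 2 → not met
5. sharps-disposal audit 530 days ago vs limit 540 → met
6. condition 'serves clients under 18' holds; autoclave spore test 605 days ago vs limit 540 → not met
7. health department inspection 57 days ago vs limit 60 → met
8. condition 'performs piercings' holds; bloodborne-pathogen training 44 days ago vs limit 60 → met
Not met: 2 of 8

2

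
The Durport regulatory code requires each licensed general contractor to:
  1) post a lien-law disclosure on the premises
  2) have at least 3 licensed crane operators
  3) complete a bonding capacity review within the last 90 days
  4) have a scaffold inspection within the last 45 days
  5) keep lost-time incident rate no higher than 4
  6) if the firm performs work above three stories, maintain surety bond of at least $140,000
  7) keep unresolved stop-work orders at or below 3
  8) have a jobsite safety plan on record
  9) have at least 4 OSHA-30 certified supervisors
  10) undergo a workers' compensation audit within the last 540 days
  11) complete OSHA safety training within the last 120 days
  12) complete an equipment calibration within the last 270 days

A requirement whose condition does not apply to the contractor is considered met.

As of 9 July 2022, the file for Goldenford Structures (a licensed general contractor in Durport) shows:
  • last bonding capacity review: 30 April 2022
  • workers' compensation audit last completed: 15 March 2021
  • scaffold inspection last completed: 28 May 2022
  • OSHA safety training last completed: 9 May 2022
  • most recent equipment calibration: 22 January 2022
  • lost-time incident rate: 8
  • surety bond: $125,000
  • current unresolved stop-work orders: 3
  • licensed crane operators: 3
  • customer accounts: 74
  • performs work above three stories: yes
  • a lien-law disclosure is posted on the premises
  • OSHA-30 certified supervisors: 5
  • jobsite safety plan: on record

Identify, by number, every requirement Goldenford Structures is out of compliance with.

1. lien-law disclosure present → met
2. licensed crane operators 3 ≥ 3 → met
3. bonding capacity review 70 days ago vs limit 90 → met
4. scaffold inspection 42 days ago vs limit 45 → met
5. lost-time incident rate 8 > 4 → not met
6. condition 'performs work above three stories' holds; surety bond $125,000 < $140,000 → not met
7. unresolved stop-work orders 3 ≤ 3 → met
8. jobsite safety plan present → met
9. OSHA-30 certified supervisors 5 ≥ 4 → met
10. workers' compensation audit 481 days ago vs limit 540 → met
11. OSHA safety training 61 days ago vs limit 120 → met
12. equipment calibration 168 days ago vs limit 270 → met
Not met: 5, 6

5, 6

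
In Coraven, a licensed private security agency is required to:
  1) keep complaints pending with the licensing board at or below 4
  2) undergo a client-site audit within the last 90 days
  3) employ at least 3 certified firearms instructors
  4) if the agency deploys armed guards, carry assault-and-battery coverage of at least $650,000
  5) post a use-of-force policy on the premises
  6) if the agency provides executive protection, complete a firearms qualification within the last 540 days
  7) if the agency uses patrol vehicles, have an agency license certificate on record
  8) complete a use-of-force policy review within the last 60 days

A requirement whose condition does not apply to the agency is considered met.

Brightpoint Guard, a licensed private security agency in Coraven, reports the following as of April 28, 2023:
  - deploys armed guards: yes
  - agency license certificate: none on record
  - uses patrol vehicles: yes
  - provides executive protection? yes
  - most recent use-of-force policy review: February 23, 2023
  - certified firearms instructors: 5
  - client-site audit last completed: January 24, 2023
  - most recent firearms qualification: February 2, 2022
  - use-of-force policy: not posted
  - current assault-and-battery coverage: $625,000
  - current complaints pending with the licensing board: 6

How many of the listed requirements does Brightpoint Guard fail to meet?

6

1. complaints pending with the licensing board 6 > 4 → not met
2. client-site audit 94 days ago vs limit 90 → not met
3. certified firearms instructors 5 ≥ 3 → met
4. condition 'deploys armed guards' holds; assault-and-battery coverage $625,000 < $650,000 → not met
5. use-of-force policy absent → not met
6. condition 'provides executive protection' holds; firearms qualification 450 days ago vs limit 540 → met
7. condition 'uses patrol vehicles' holds; agency license certificate absent → not met
8. use-of-force policy review 64 days ago vs limit 60 → not met
Not met: 6 of 8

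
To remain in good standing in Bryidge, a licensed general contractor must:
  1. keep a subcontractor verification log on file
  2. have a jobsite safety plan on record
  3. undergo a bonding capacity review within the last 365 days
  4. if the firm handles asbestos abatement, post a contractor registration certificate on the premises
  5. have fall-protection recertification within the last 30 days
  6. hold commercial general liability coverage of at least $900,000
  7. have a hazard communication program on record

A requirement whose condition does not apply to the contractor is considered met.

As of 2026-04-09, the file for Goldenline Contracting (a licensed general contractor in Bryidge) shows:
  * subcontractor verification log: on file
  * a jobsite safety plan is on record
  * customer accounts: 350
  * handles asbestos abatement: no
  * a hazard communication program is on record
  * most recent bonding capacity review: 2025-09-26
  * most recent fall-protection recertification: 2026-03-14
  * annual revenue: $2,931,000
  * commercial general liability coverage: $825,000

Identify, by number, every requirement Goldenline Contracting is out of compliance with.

6

1. subcontractor verification log present → met
2. jobsite safety plan present → met
3. bonding capacity review 195 days ago vs limit 365 → met
4. condition 'handles asbestos abatement' does not hold → requirement n/a → met
5. fall-protection recertification 26 days ago vs limit 30 → met
6. commercial general liability coverage $825,000 < $900,000 → not met
7. hazard communication program present → met
Not met: 6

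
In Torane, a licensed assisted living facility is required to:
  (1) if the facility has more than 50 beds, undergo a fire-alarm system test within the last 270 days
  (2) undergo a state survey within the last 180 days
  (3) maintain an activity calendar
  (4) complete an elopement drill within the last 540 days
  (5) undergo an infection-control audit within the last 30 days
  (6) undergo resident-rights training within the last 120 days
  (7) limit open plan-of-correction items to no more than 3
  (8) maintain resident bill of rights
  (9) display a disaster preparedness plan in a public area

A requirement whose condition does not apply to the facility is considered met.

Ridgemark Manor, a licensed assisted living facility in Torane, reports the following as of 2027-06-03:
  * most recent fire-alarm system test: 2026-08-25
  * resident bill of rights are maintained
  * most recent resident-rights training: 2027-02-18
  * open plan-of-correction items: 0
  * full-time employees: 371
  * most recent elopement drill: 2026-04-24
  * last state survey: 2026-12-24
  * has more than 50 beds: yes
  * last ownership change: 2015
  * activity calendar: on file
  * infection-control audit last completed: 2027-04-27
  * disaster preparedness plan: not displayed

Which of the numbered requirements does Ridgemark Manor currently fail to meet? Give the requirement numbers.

1. condition 'has more than 50 beds' holds; fire-alarm system test 282 days ago vs limit 270 → not met
2. state survey 161 days ago vs limit 180 → met
3. activity calendar present → met
4. elopement drill 405 days ago vs limit 540 → met
5. infection-control audit 37 days ago vs limit 30 → not met
6. resident-rights training 105 days ago vs limit 120 → met
7. open plan-of-correction items 0 ≤ 3 → met
8. resident bill of rights present → met
9. disaster preparedness plan absent → not met
Not met: 1, 5, 9

1, 5, 9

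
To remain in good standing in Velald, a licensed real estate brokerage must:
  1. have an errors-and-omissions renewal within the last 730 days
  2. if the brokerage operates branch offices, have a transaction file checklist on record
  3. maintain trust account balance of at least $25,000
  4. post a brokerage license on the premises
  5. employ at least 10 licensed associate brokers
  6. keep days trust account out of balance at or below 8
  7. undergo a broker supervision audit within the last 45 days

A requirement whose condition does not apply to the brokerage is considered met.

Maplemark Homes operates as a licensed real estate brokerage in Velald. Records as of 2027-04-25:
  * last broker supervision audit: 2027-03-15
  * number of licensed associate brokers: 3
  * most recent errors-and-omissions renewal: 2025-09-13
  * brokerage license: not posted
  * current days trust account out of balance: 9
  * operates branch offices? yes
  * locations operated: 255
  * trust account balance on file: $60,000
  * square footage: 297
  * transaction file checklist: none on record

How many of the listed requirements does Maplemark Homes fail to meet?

4

1. errors-and-omissions renewal 589 days ago vs limit 730 → met
2. condition 'operates branch offices' holds; transaction file checklist absent → not met
3. trust account balance $60,000 ≥ $25,000 → met
4. brokerage license absent → not met
5. licensed associate brokers 3 < 10 → not met
6. days trust account out of balance 9 > 8 → not met
7. broker supervision audit 41 days ago vs limit 45 → met
Not met: 4 of 7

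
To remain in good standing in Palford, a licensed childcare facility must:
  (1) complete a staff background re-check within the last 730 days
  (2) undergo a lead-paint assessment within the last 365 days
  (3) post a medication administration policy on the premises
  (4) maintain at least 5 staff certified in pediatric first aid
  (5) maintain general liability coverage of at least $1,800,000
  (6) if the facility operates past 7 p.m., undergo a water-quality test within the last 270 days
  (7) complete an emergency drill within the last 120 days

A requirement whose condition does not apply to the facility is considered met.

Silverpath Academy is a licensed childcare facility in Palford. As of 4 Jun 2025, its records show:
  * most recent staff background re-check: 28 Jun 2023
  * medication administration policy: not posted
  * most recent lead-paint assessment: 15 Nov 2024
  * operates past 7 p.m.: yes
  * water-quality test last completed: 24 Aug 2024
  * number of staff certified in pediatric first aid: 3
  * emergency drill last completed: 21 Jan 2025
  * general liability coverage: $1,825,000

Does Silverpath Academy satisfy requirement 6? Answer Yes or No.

No

6. condition 'operates past 7 p.m.' holds; water-quality test 284 days ago vs limit 270 → not met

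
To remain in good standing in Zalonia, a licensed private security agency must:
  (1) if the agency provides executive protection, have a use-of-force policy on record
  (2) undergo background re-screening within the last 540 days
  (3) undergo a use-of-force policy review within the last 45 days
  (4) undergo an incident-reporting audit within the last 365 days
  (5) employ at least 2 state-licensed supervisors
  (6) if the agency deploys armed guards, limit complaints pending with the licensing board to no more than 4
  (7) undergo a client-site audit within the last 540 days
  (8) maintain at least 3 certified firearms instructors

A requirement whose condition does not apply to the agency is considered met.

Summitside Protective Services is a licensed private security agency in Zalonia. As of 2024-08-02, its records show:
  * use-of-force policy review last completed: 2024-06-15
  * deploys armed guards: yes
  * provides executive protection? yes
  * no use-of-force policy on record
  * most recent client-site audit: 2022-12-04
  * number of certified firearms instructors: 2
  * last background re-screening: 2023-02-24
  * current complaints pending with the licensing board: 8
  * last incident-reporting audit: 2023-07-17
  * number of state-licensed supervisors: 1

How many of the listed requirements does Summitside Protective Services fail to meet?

1. condition 'provides executive protection' holds; use-of-force policy absent → not met
2. background re-screening 525 days ago vs limit 540 → met
3. use-of-force policy review 48 days ago vs limit 45 → not met
4. incident-reporting audit 382 days ago vs limit 365 → not met
5. state-licensed supervisors 1 < 2 → not met
6. condition 'deploys armed guards' holds; complaints pending with the licensing board 8 > 4 → not met
7. client-site audit 607 days ago vs limit 540 → not met
8. certified firearms instructors 2 < 3 → not met
Not met: 7 of 8

7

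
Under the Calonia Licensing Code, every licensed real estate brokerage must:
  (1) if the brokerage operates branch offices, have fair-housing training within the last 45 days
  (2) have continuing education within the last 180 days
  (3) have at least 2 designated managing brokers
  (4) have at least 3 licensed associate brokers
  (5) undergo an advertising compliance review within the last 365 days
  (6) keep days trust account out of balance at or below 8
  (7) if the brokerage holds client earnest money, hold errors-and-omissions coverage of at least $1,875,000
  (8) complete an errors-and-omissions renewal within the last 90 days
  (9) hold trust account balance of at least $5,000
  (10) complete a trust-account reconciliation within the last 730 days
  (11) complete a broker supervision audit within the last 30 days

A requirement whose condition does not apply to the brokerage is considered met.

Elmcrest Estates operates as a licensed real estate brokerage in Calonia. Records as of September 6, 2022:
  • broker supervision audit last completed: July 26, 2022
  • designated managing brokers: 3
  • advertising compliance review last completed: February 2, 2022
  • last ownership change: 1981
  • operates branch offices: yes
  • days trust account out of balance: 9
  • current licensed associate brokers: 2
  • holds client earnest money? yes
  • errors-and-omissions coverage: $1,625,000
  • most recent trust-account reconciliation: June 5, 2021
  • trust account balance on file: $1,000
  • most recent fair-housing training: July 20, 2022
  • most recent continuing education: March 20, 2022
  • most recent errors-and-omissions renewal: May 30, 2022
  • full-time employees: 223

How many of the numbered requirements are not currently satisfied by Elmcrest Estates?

7

1. condition 'operates branch offices' holds; fair-housing training 48 days ago vs limit 45 → not met
2. continuing education 170 days ago vs limit 180 → met
3. designated managing brokers 3 ≥ 2 → met
4. licensed associate brokers 2 < 3 → not met
5. advertising compliance review 216 days ago vs limit 365 → met
6. days trust account out of balance 9 > 8 → not met
7. condition 'holds client earnest money' holds; errors-and-omissions coverage $1,625,000 < $1,875,000 → not met
8. errors-and-omissions renewal 99 days ago vs limit 90 → not met
9. trust account balance $1,000 < $5,000 → not met
10. trust-account reconciliation 458 days ago vs limit 730 → met
11. broker supervision audit 42 days ago vs limit 30 → not met
Not met: 7 of 11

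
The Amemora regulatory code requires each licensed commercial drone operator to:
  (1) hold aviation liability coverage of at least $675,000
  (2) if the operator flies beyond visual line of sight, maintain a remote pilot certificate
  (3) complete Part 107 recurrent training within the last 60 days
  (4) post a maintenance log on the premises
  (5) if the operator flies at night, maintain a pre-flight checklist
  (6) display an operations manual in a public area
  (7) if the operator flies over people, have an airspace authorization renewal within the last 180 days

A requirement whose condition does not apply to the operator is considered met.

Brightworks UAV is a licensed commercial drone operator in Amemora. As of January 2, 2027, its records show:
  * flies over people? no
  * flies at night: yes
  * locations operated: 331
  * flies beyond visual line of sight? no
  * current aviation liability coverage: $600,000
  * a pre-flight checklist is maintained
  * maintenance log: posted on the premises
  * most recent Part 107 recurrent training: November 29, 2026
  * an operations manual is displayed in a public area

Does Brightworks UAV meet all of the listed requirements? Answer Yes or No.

1. aviation liability coverage $600,000 < $675,000 → not met
2. condition 'flies beyond visual line of sight' does not hold → requirement n/a → met
3. Part 107 recurrent training 34 days ago vs limit 60 → met
4. maintenance log present → met
5. condition 'flies at night' holds; pre-flight checklist present → met
6. operations manual present → met
7. condition 'flies over people' does not hold → requirement n/a → met
Not met: 1

No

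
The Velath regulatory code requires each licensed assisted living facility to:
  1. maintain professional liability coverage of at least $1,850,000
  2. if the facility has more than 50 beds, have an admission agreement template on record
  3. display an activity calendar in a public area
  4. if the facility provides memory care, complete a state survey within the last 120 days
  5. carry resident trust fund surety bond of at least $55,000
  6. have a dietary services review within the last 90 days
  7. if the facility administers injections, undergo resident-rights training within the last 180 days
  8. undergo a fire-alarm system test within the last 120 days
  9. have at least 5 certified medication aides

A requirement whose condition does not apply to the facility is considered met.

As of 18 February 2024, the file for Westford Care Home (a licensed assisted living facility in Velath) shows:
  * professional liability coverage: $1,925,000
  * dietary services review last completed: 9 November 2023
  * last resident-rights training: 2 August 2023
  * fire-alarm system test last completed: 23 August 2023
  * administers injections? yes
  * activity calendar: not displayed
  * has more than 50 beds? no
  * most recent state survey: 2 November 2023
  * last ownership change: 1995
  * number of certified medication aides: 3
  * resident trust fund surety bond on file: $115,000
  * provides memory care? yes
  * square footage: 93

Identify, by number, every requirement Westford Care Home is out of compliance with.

3, 6, 7, 8, 9

1. professional liability coverage $1,925,000 ≥ $1,850,000 → met
2. condition 'has more than 50 beds' does not hold → requirement n/a → met
3. activity calendar absent → not met
4. condition 'provides memory care' holds; state survey 108 days ago vs limit 120 → met
5. resident trust fund surety bond $115,000 ≥ $55,000 → met
6. dietary services review 101 days ago vs limit 90 → not met
7. condition 'administers injections' holds; resident-rights training 200 days ago vs limit 180 → not met
8. fire-alarm system test 179 days ago vs limit 120 → not met
9. certified medication aides 3 < 5 → not met
Not met: 3, 6, 7, 8, 9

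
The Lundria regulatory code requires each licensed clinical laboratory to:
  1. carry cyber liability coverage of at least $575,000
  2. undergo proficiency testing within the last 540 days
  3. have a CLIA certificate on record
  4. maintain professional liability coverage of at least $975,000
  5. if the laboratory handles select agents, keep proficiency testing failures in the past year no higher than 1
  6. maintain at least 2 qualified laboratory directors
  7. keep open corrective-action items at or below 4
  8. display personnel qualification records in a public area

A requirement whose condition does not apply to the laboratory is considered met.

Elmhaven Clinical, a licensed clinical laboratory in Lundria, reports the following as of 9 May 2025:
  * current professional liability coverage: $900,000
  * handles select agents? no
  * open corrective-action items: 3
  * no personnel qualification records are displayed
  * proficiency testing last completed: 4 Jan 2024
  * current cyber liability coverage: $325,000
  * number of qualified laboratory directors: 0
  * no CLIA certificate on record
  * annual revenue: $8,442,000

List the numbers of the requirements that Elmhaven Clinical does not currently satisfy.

1, 3, 4, 6, 8

1. cyber liability coverage $325,000 < $575,000 → not met
2. proficiency testing 491 days ago vs limit 540 → met
3. CLIA certificate absent → not met
4. professional liability coverage $900,000 < $975,000 → not met
5. condition 'handles select agents' does not hold → requirement n/a → met
6. qualified laboratory directors 0 < 2 → not met
7. open corrective-action items 3 ≤ 4 → met
8. personnel qualification records absent → not met
Not met: 1, 3, 4, 6, 8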